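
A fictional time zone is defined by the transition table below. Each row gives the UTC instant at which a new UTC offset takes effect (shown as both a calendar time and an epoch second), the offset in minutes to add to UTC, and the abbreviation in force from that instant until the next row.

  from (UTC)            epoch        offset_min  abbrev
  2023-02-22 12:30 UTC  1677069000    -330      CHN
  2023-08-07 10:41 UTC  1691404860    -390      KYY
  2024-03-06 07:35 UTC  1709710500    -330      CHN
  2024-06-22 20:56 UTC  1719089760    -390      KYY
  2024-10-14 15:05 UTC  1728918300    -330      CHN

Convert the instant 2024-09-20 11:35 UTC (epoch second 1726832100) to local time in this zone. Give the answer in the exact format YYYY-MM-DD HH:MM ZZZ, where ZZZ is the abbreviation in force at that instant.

Query: 2024-09-20 11:35 UTC
Rule 4/5 (KYY, -06:30): 2024-06-22 20:56 UTC ≤ query < 2024-10-14 15:05 UTC
11·60 + 35 - 390 = 305 min
305 = 0·1440 + 305; 305 = 5·60 + 5 → 05:05, same day
→ 2024-09-20 05:05 KYY

2024-09-20 05:05 KYY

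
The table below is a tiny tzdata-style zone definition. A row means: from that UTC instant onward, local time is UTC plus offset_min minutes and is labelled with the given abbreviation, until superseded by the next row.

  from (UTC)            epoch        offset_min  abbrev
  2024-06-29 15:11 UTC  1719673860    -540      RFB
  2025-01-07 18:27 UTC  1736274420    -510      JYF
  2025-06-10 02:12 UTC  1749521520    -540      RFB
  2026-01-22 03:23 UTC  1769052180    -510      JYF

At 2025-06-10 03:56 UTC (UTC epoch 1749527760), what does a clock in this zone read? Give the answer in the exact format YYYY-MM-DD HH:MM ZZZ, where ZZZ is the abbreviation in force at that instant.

Query: 2025-06-10 03:56 UTC
Rule 3/4 (RFB, -09:00): 2025-06-10 02:12 UTC ≤ query < 2026-01-22 03:23 UTC
3·60 + 56 - 540 = -304 min
-304 = -1·1440 + 1136; 1136 = 18·60 + 56 → 18:56, 2025-06-10 - 1 day = 2025-06-09
→ 2025-06-09 18:56 RFB

2025-06-09 18:56 RFB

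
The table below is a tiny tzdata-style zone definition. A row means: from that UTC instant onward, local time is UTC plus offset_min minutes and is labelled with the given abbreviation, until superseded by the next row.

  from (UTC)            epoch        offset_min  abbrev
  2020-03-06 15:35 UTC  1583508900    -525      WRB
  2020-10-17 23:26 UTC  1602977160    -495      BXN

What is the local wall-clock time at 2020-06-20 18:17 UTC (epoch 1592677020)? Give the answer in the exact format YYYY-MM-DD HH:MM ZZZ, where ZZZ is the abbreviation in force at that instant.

2020-06-20 09:32 WRB

Query: 2020-06-20 18:17 UTC
Rule 1/2 (WRB, -08:45): 2020-03-06 15:35 UTC ≤ query < 2020-10-17 23:26 UTC
18·60 + 17 - 525 = 572 min
572 = 0·1440 + 572; 572 = 9·60 + 32 → 09:32, same day
→ 2020-06-20 09:32 WRB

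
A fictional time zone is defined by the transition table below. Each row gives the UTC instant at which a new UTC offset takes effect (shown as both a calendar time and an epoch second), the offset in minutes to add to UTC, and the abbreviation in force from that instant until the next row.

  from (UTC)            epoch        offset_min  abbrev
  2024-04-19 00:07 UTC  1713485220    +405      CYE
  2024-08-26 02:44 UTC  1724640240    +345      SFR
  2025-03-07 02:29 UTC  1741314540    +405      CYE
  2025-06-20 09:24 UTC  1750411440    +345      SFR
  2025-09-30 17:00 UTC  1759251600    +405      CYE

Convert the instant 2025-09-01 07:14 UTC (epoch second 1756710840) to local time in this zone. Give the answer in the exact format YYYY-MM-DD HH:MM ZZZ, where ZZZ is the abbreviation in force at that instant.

Query: 2025-09-01 07:14 UTC
Rule 4/5 (SFR, +05:45): 2025-06-20 09:24 UTC ≤ query < 2025-09-30 17:00 UTC
7·60 + 14 + 345 = 779 min
779 = 0·1440 + 779; 779 = 12·60 + 59 → 12:59, same day
→ 2025-09-01 12:59 SFR

2025-09-01 12:59 SFR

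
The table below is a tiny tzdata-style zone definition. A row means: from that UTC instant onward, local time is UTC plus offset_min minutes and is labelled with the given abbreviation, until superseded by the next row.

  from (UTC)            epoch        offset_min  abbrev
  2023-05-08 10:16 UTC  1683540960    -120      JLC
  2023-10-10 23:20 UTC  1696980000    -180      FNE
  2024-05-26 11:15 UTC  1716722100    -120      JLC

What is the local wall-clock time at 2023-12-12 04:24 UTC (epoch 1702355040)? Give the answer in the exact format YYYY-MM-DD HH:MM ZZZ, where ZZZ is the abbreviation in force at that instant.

Query: 2023-12-12 04:24 UTC
Rule 2/3 (FNE, -03:00): 2023-10-10 23:20 UTC ≤ query < 2024-05-26 11:15 UTC
4·60 + 24 - 180 = 84 min
84 = 0·1440 + 84; 84 = 1·60 + 24 → 01:24, same day
→ 2023-12-12 01:24 FNE

2023-12-12 01:24 FNE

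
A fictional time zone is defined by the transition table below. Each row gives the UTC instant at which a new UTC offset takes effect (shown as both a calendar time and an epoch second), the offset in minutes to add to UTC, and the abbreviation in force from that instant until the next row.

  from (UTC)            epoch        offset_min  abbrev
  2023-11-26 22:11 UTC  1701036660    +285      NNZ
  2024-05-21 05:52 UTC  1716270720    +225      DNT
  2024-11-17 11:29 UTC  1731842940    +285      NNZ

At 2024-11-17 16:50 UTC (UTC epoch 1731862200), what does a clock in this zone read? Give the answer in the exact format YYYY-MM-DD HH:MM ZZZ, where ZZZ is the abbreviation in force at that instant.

Query: 2024-11-17 16:50 UTC
Rule 3/3 (NNZ, +04:45): 2024-11-17 11:29 UTC ≤ query < +∞
16·60 + 50 + 285 = 1295 min
1295 = 0·1440 + 1295; 1295 = 21·60 + 35 → 21:35, same day
→ 2024-11-17 21:35 NNZ

2024-11-17 21:35 NNZ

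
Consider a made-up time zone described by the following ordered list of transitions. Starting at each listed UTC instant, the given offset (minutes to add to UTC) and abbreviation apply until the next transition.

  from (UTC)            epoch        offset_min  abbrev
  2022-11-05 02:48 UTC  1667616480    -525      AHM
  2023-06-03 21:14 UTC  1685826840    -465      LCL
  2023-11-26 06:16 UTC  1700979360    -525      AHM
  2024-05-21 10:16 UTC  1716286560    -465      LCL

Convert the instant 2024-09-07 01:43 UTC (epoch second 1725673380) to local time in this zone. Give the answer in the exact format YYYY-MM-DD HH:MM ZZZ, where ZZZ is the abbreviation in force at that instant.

Query: 2024-09-07 01:43 UTC
Rule 4/4 (LCL, -07:45): 2024-05-21 10:16 UTC ≤ query < +∞
1·60 + 43 - 465 = -362 min
-362 = -1·1440 + 1078; 1078 = 17·60 + 58 → 17:58, 2024-09-07 - 1 day = 2024-09-06
→ 2024-09-06 17:58 LCL

2024-09-06 17:58 LCL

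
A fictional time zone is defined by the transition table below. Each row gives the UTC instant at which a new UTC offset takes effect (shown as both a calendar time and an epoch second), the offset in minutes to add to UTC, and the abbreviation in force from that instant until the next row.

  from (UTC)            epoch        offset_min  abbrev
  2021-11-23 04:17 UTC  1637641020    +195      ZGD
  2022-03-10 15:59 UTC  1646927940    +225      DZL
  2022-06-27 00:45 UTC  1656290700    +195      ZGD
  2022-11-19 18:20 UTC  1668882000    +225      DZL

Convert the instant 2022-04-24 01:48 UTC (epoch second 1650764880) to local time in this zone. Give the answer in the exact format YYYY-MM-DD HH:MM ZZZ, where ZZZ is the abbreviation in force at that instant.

Query: 2022-04-24 01:48 UTC
Rule 2/4 (DZL, +03:45): 2022-03-10 15:59 UTC ≤ query < 2022-06-27 00:45 UTC
1·60 + 48 + 225 = 333 min
333 = 0·1440 + 333; 333 = 5·60 + 33 → 05:33, same day
→ 2022-04-24 05:33 DZL

2022-04-24 05:33 DZL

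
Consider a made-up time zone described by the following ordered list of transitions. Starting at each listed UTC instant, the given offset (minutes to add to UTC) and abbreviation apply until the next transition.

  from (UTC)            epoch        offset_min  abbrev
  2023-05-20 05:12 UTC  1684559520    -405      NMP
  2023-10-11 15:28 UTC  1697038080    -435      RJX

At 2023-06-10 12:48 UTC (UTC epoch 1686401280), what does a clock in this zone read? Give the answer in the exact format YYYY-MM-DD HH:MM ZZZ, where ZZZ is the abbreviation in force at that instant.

Query: 2023-06-10 12:48 UTC
Rule 1/2 (NMP, -06:45): 2023-05-20 05:12 UTC ≤ query < 2023-10-11 15:28 UTC
12·60 + 48 - 405 = 363 min
363 = 0·1440 + 363; 363 = 6·60 + 3 → 06:03, same day
→ 2023-06-10 06:03 NMP

2023-06-10 06:03 NMP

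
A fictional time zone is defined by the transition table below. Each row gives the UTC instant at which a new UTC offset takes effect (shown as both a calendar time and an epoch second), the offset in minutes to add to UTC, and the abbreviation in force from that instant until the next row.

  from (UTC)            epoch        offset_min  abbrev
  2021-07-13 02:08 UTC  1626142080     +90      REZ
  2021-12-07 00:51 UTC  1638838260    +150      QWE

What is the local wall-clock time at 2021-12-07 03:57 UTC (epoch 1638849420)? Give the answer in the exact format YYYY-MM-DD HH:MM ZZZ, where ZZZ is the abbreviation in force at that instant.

2021-12-07 06:27 QWE

Query: 2021-12-07 03:57 UTC
Rule 2/2 (QWE, +02:30): 2021-12-07 00:51 UTC ≤ query < +∞
3·60 + 57 + 150 = 387 min
387 = 0·1440 + 387; 387 = 6·60 + 27 → 06:27, same day
→ 2021-12-07 06:27 QWE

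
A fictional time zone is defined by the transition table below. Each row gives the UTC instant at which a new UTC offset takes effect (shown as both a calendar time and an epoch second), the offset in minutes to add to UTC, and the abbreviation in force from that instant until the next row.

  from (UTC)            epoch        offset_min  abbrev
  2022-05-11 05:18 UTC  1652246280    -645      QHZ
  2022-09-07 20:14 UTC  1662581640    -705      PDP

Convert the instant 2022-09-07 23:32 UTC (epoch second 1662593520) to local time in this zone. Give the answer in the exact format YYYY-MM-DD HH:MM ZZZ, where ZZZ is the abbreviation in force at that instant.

Query: 2022-09-07 23:32 UTC
Rule 2/2 (PDP, -11:45): 2022-09-07 20:14 UTC ≤ query < +∞
23·60 + 32 - 705 = 707 min
707 = 0·1440 + 707; 707 = 11·60 + 47 → 11:47, same day
→ 2022-09-07 11:47 PDP

2022-09-07 11:47 PDP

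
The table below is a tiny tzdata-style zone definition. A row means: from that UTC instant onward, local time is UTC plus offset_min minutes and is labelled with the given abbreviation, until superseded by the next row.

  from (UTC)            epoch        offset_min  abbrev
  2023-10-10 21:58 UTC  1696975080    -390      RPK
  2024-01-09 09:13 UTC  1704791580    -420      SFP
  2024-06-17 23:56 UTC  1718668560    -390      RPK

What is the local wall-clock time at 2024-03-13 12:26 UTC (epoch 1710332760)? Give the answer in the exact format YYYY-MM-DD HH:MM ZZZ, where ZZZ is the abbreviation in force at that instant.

2024-03-13 05:26 SFP

Query: 2024-03-13 12:26 UTC
Rule 2/3 (SFP, -07:00): 2024-01-09 09:13 UTC ≤ query < 2024-06-17 23:56 UTC
12·60 + 26 - 420 = 326 min
326 = 0·1440 + 326; 326 = 5·60 + 26 → 05:26, same day
→ 2024-03-13 05:26 SFP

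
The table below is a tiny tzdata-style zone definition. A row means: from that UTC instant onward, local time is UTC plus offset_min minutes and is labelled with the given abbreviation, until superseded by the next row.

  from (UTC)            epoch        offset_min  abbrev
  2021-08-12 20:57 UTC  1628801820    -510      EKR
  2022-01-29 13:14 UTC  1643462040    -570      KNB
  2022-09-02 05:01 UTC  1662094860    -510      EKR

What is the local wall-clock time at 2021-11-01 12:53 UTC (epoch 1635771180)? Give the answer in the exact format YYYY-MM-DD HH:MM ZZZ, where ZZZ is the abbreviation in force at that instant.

2021-11-01 04:23 EKR

Query: 2021-11-01 12:53 UTC
Rule 1/3 (EKR, -08:30): 2021-08-12 20:57 UTC ≤ query < 2022-01-29 13:14 UTC
12·60 + 53 - 510 = 263 min
263 = 0·1440 + 263; 263 = 4·60 + 23 → 04:23, same day
→ 2021-11-01 04:23 EKR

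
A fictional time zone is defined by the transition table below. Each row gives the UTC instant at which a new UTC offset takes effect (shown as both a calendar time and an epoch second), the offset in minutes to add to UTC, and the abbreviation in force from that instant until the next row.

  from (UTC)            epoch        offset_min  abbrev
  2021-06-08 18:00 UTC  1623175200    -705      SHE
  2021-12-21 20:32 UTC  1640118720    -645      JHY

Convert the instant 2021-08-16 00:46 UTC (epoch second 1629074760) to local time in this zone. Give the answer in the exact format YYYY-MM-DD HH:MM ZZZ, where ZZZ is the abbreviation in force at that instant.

2021-08-15 13:01 SHE

Query: 2021-08-16 00:46 UTC
Rule 1/2 (SHE, -11:45): 2021-06-08 18:00 UTC ≤ query < 2021-12-21 20:32 UTC
0·60 + 46 - 705 = -659 min
-659 = -1·1440 + 781; 781 = 13·60 + 1 → 13:01, 2021-08-16 - 1 day = 2021-08-15
→ 2021-08-15 13:01 SHE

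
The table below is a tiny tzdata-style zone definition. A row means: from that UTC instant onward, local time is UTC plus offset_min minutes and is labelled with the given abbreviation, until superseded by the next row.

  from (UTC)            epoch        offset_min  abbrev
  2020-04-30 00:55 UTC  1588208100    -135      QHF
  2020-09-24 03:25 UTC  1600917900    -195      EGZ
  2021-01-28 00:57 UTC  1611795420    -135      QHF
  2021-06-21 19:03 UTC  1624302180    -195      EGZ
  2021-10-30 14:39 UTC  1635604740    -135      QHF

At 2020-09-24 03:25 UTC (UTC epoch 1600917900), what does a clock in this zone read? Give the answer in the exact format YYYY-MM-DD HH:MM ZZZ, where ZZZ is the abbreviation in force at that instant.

2020-09-24 00:10 EGZ

Query: 2020-09-24 03:25 UTC
Rule 2/5 (EGZ, -03:15): 2020-09-24 03:25 UTC ≤ query < 2021-01-28 00:57 UTC
3·60 + 25 - 195 = 10 min
10 = 0·1440 + 10; 10 = 0·60 + 10 → 00:10, same day
→ 2020-09-24 00:10 EGZ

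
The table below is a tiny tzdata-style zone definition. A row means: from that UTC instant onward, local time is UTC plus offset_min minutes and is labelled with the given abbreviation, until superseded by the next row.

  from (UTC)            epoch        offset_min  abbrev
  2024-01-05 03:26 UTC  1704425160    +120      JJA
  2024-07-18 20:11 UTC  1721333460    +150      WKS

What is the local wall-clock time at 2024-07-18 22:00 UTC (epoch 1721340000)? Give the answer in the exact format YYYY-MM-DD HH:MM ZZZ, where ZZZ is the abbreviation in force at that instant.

Query: 2024-07-18 22:00 UTC
Rule 2/2 (WKS, +02:30): 2024-07-18 20:11 UTC ≤ query < +∞
22·60 + 0 + 150 = 1470 min
1470 = 1·1440 + 30; 30 = 0·60 + 30 → 00:30, 2024-07-18 + 1 day = 2024-07-19
→ 2024-07-19 00:30 WKS

2024-07-19 00:30 WKS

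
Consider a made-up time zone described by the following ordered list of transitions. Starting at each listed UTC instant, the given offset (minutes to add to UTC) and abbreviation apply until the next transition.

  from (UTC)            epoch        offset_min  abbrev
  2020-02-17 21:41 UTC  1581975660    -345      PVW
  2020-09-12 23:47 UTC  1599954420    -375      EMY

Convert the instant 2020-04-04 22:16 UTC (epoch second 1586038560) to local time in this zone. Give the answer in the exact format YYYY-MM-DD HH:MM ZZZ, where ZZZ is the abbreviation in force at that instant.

2020-04-04 16:31 PVW

Query: 2020-04-04 22:16 UTC
Rule 1/2 (PVW, -05:45): 2020-02-17 21:41 UTC ≤ query < 2020-09-12 23:47 UTC
22·60 + 16 - 345 = 991 min
991 = 0·1440 + 991; 991 = 16·60 + 31 → 16:31, same day
→ 2020-04-04 16:31 PVW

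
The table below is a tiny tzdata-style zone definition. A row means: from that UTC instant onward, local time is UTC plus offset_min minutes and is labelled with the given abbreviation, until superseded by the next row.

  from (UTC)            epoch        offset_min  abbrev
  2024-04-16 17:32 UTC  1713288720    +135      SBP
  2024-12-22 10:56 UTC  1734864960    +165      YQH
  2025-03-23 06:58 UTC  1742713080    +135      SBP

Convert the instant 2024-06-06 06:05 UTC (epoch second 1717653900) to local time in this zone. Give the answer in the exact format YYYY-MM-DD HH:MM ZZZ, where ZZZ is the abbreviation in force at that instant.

Query: 2024-06-06 06:05 UTC
Rule 1/3 (SBP, +02:15): 2024-04-16 17:32 UTC ≤ query < 2024-12-22 10:56 UTC
6·60 + 5 + 135 = 500 min
500 = 0·1440 + 500; 500 = 8·60 + 20 → 08:20, same day
→ 2024-06-06 08:20 SBP

2024-06-06 08:20 SBP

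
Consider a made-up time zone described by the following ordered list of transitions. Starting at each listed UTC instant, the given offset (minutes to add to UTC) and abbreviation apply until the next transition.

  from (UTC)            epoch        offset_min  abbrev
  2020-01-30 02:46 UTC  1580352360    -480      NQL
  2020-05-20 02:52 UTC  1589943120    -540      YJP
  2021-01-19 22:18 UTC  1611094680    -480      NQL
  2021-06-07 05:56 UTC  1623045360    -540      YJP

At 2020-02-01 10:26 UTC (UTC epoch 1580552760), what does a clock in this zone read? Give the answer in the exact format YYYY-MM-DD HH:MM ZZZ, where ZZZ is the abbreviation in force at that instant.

2020-02-01 02:26 NQL

Query: 2020-02-01 10:26 UTC
Rule 1/4 (NQL, -08:00): 2020-01-30 02:46 UTC ≤ query < 2020-05-20 02:52 UTC
10·60 + 26 - 480 = 146 min
146 = 0·1440 + 146; 146 = 2·60 + 26 → 02:26, same day
→ 2020-02-01 02:26 NQL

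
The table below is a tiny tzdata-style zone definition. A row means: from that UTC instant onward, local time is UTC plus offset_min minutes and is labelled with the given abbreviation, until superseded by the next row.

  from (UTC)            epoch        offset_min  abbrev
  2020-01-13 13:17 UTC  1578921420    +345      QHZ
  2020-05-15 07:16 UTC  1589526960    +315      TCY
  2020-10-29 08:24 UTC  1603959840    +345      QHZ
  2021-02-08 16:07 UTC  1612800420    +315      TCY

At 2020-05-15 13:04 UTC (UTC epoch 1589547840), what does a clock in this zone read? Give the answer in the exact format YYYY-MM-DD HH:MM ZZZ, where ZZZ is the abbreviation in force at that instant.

2020-05-15 18:19 TCY

Query: 2020-05-15 13:04 UTC
Rule 2/4 (TCY, +05:15): 2020-05-15 07:16 UTC ≤ query < 2020-10-29 08:24 UTC
13·60 + 4 + 315 = 1099 min
1099 = 0·1440 + 1099; 1099 = 18·60 + 19 → 18:19, same day
→ 2020-05-15 18:19 TCY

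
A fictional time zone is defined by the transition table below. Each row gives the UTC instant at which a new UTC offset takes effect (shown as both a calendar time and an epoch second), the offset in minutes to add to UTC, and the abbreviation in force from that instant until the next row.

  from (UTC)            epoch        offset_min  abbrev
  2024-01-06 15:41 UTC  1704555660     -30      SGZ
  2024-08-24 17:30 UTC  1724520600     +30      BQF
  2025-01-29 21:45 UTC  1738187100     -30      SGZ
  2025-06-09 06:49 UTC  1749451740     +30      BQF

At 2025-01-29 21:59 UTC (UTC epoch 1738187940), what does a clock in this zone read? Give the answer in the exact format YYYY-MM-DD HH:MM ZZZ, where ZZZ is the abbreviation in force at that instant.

Query: 2025-01-29 21:59 UTC
Rule 3/4 (SGZ, -00:30): 2025-01-29 21:45 UTC ≤ query < 2025-06-09 06:49 UTC
21·60 + 59 - 30 = 1289 min
1289 = 0·1440 + 1289; 1289 = 21·60 + 29 → 21:29, same day
→ 2025-01-29 21:29 SGZ

2025-01-29 21:29 SGZ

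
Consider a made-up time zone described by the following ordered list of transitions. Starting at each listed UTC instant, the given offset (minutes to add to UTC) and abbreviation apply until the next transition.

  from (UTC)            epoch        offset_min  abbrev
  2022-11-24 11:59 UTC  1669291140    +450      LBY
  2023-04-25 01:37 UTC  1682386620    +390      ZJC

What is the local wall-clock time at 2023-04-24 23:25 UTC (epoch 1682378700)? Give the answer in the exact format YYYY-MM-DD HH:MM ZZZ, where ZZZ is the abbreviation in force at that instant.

2023-04-25 06:55 LBY

Query: 2023-04-24 23:25 UTC
Rule 1/2 (LBY, +07:30): 2022-11-24 11:59 UTC ≤ query < 2023-04-25 01:37 UTC
23·60 + 25 + 450 = 1855 min
1855 = 1·1440 + 415; 415 = 6·60 + 55 → 06:55, 2023-04-24 + 1 day = 2023-04-25
→ 2023-04-25 06:55 LBY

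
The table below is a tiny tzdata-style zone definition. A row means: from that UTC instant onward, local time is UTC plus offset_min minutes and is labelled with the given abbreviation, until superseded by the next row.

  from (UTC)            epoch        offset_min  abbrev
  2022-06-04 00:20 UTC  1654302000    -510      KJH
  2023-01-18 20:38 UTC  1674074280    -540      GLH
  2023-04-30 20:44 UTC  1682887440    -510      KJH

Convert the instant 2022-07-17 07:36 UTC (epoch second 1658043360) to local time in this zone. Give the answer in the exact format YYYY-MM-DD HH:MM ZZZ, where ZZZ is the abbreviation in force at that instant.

2022-07-16 23:06 KJH

Query: 2022-07-17 07:36 UTC
Rule 1/3 (KJH, -08:30): 2022-06-04 00:20 UTC ≤ query < 2023-01-18 20:38 UTC
7·60 + 36 - 510 = -54 min
-54 = -1·1440 + 1386; 1386 = 23·60 + 6 → 23:06, 2022-07-17 - 1 day = 2022-07-16
→ 2022-07-16 23:06 KJH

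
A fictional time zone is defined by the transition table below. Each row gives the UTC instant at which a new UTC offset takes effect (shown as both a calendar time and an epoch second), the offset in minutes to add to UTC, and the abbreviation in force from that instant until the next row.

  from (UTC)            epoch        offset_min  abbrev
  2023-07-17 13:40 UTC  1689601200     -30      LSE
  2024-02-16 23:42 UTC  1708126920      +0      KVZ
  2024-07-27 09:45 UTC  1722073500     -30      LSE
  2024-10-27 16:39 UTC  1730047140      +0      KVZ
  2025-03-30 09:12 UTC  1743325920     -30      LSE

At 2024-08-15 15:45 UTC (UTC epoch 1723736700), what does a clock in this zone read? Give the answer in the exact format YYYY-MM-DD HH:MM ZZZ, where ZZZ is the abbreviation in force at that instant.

2024-08-15 15:15 LSE

Query: 2024-08-15 15:45 UTC
Rule 3/5 (LSE, -00:30): 2024-07-27 09:45 UTC ≤ query < 2024-10-27 16:39 UTC
15·60 + 45 - 30 = 915 min
915 = 0·1440 + 915; 915 = 15·60 + 15 → 15:15, same day
→ 2024-08-15 15:15 LSE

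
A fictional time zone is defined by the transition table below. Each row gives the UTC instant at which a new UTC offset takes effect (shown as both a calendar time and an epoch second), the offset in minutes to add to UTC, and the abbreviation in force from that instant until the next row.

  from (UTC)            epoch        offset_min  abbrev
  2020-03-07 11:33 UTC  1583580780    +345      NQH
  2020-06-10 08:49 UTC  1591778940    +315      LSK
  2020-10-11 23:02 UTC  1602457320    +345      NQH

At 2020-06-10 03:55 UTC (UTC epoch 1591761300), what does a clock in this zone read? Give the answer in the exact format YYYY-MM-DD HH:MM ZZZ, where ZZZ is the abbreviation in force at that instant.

2020-06-10 09:40 NQH

Query: 2020-06-10 03:55 UTC
Rule 1/3 (NQH, +05:45): 2020-03-07 11:33 UTC ≤ query < 2020-06-10 08:49 UTC
3·60 + 55 + 345 = 580 min
580 = 0·1440 + 580; 580 = 9·60 + 40 → 09:40, same day
→ 2020-06-10 09:40 NQH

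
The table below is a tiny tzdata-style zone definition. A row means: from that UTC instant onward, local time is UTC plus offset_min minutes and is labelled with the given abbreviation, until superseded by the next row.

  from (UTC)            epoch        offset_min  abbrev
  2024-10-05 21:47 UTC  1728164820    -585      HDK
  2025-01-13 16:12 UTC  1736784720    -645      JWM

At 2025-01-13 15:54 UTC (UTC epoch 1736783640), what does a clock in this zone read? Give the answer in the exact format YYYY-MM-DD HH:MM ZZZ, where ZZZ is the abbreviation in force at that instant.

Query: 2025-01-13 15:54 UTC
Rule 1/2 (HDK, -09:45): 2024-10-05 21:47 UTC ≤ query < 2025-01-13 16:12 UTC
15·60 + 54 - 585 = 369 min
369 = 0·1440 + 369; 369 = 6·60 + 9 → 06:09, same day
→ 2025-01-13 06:09 HDK

2025-01-13 06:09 HDK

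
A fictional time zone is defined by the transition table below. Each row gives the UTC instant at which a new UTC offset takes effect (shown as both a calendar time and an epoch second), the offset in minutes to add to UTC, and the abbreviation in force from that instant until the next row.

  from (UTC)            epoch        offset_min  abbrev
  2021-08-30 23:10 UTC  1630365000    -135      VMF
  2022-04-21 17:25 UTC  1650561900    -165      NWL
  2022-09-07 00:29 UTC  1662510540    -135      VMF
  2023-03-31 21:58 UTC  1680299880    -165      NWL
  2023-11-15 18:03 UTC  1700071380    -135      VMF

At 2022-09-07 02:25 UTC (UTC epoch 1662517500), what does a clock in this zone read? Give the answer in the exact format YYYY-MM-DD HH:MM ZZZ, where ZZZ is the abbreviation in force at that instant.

2022-09-07 00:10 VMF

Query: 2022-09-07 02:25 UTC
Rule 3/5 (VMF, -02:15): 2022-09-07 00:29 UTC ≤ query < 2023-03-31 21:58 UTC
2·60 + 25 - 135 = 10 min
10 = 0·1440 + 10; 10 = 0·60 + 10 → 00:10, same day
→ 2022-09-07 00:10 VMF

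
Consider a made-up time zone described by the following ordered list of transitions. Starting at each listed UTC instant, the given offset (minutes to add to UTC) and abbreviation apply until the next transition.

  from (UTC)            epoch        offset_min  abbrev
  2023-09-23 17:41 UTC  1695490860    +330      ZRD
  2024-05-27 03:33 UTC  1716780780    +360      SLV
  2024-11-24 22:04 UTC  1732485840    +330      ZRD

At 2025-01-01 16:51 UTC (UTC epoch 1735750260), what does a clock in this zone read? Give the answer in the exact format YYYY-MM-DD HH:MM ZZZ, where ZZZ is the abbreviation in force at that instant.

2025-01-01 22:21 ZRD

Query: 2025-01-01 16:51 UTC
Rule 3/3 (ZRD, +05:30): 2024-11-24 22:04 UTC ≤ query < +∞
16·60 + 51 + 330 = 1341 min
1341 = 0·1440 + 1341; 1341 = 22·60 + 21 → 22:21, same day
→ 2025-01-01 22:21 ZRD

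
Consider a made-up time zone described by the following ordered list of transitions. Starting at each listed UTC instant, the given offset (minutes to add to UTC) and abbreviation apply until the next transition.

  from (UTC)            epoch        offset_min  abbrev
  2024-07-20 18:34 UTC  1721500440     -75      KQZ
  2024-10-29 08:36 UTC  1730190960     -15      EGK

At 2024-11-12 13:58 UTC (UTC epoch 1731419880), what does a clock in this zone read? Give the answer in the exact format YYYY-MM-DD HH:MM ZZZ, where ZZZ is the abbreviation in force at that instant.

2024-11-12 13:43 EGK

Query: 2024-11-12 13:58 UTC
Rule 2/2 (EGK, -00:15): 2024-10-29 08:36 UTC ≤ query < +∞
13·60 + 58 - 15 = 823 min
823 = 0·1440 + 823; 823 = 13·60 + 43 → 13:43, same day
→ 2024-11-12 13:43 EGK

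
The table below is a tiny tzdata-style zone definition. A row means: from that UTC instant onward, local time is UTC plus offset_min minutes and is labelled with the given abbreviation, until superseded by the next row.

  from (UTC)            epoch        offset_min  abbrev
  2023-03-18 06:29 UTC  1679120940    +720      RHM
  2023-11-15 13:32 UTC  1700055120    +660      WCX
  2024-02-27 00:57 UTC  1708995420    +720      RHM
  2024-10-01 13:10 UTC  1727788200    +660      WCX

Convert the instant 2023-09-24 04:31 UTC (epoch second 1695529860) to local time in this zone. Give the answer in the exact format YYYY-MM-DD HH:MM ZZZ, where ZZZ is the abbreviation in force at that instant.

Query: 2023-09-24 04:31 UTC
Rule 1/4 (RHM, +12:00): 2023-03-18 06:29 UTC ≤ query < 2023-11-15 13:32 UTC
4·60 + 31 + 720 = 991 min
991 = 0·1440 + 991; 991 = 16·60 + 31 → 16:31, same day
→ 2023-09-24 16:31 RHM

2023-09-24 16:31 RHM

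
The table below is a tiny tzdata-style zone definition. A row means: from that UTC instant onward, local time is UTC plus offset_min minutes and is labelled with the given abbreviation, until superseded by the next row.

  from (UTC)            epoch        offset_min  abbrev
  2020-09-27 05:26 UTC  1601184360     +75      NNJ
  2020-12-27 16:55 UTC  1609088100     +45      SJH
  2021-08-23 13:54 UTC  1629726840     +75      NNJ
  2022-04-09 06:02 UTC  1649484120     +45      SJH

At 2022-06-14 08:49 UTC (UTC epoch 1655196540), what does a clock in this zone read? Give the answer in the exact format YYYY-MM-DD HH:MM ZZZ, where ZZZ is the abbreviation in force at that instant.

Query: 2022-06-14 08:49 UTC
Rule 4/4 (SJH, +00:45): 2022-04-09 06:02 UTC ≤ query < +∞
8·60 + 49 + 45 = 574 min
574 = 0·1440 + 574; 574 = 9·60 + 34 → 09:34, same day
→ 2022-06-14 09:34 SJH

2022-06-14 09:34 SJH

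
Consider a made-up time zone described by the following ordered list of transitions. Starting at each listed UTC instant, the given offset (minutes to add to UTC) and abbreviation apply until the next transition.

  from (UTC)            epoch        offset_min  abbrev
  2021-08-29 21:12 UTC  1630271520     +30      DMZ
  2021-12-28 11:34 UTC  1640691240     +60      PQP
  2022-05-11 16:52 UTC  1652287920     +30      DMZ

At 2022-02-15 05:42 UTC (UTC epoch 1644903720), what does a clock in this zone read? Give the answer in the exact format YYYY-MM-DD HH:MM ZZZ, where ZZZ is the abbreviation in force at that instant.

2022-02-15 06:42 PQP

Query: 2022-02-15 05:42 UTC
Rule 2/3 (PQP, +01:00): 2021-12-28 11:34 UTC ≤ query < 2022-05-11 16:52 UTC
5·60 + 42 + 60 = 402 min
402 = 0·1440 + 402; 402 = 6·60 + 42 → 06:42, same day
→ 2022-02-15 06:42 PQP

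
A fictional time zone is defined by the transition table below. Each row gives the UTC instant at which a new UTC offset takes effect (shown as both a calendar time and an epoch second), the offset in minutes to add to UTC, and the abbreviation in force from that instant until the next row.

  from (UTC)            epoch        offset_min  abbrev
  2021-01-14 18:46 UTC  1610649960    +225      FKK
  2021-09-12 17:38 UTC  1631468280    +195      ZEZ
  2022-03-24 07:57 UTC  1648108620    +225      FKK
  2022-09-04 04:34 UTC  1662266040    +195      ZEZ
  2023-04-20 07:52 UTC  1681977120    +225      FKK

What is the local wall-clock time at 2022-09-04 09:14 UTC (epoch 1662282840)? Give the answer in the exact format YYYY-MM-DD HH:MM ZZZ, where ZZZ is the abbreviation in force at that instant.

Query: 2022-09-04 09:14 UTC
Rule 4/5 (ZEZ, +03:15): 2022-09-04 04:34 UTC ≤ query < 2023-04-20 07:52 UTC
9·60 + 14 + 195 = 749 min
749 = 0·1440 + 749; 749 = 12·60 + 29 → 12:29, same day
→ 2022-09-04 12:29 ZEZ

2022-09-04 12:29 ZEZ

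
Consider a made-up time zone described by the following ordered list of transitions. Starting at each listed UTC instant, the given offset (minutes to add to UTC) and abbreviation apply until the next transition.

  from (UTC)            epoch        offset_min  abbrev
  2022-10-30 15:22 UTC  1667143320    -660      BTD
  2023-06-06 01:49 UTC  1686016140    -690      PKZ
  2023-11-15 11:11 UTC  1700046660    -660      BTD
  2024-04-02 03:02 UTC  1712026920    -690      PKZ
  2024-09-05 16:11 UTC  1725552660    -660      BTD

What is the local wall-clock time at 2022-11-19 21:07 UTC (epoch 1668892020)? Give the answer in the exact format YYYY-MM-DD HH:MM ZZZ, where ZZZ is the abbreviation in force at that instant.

Query: 2022-11-19 21:07 UTC
Rule 1/5 (BTD, -11:00): 2022-10-30 15:22 UTC ≤ query < 2023-06-06 01:49 UTC
21·60 + 7 - 660 = 607 min
607 = 0·1440 + 607; 607 = 10·60 + 7 → 10:07, same day
→ 2022-11-19 10:07 BTD

2022-11-19 10:07 BTD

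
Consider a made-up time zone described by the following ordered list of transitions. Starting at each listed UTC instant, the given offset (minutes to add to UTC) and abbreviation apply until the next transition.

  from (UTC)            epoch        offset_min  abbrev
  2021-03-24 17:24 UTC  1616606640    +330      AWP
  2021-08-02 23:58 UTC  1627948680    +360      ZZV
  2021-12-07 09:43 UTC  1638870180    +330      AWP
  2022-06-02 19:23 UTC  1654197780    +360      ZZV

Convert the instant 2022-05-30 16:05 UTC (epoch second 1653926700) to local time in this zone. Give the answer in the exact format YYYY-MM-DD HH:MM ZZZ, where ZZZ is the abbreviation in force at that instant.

2022-05-30 21:35 AWP

Query: 2022-05-30 16:05 UTC
Rule 3/4 (AWP, +05:30): 2021-12-07 09:43 UTC ≤ query < 2022-06-02 19:23 UTC
16·60 + 5 + 330 = 1295 min
1295 = 0·1440 + 1295; 1295 = 21·60 + 35 → 21:35, same day
→ 2022-05-30 21:35 AWP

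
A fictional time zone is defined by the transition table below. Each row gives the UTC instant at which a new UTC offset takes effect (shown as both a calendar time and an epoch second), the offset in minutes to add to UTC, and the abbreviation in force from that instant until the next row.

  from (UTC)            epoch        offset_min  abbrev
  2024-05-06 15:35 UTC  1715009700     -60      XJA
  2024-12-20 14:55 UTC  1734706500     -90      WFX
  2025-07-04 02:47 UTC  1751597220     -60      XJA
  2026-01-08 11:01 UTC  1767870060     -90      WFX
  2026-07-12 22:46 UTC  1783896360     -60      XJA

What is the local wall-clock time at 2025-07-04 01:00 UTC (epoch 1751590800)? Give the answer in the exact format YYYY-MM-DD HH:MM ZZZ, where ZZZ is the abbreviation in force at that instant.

Query: 2025-07-04 01:00 UTC
Rule 2/5 (WFX, -01:30): 2024-12-20 14:55 UTC ≤ query < 2025-07-04 02:47 UTC
1·60 + 0 - 90 = -30 min
-30 = -1·1440 + 1410; 1410 = 23·60 + 30 → 23:30, 2025-07-04 - 1 day = 2025-07-03
→ 2025-07-03 23:30 WFX

2025-07-03 23:30 WFX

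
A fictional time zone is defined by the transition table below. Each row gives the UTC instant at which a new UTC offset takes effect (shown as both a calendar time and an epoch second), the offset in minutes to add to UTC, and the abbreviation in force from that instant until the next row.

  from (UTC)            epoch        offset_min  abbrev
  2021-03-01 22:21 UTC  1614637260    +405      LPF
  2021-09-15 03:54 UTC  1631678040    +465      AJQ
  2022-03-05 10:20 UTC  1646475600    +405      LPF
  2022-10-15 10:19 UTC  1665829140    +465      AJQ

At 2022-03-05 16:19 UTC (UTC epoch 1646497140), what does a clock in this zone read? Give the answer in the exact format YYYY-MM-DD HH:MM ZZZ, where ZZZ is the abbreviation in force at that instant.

Query: 2022-03-05 16:19 UTC
Rule 3/4 (LPF, +06:45): 2022-03-05 10:20 UTC ≤ query < 2022-10-15 10:19 UTC
16·60 + 19 + 405 = 1384 min
1384 = 0·1440 + 1384; 1384 = 23·60 + 4 → 23:04, same day
→ 2022-03-05 23:04 LPF

2022-03-05 23:04 LPF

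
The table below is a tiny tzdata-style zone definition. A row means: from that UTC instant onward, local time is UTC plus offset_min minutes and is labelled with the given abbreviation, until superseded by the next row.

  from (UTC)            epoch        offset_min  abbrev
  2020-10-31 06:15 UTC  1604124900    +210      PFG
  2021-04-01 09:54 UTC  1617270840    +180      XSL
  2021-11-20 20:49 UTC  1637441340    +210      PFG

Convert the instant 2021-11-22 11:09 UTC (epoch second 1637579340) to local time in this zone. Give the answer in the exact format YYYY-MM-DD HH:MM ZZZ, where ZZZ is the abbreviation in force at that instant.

2021-11-22 14:39 PFG

Query: 2021-11-22 11:09 UTC
Rule 3/3 (PFG, +03:30): 2021-11-20 20:49 UTC ≤ query < +∞
11·60 + 9 + 210 = 879 min
879 = 0·1440 + 879; 879 = 14·60 + 39 → 14:39, same day
→ 2021-11-22 14:39 PFG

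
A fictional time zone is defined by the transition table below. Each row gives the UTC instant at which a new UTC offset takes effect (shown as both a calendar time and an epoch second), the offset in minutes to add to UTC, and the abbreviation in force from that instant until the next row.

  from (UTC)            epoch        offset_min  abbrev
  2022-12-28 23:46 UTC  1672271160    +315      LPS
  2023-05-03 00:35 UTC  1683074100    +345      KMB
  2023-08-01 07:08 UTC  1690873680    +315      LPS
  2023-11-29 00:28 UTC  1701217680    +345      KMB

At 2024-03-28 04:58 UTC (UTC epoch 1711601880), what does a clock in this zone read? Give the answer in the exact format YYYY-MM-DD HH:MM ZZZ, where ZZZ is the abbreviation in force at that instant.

Query: 2024-03-28 04:58 UTC
Rule 4/4 (KMB, +05:45): 2023-11-29 00:28 UTC ≤ query < +∞
4·60 + 58 + 345 = 643 min
643 = 0·1440 + 643; 643 = 10·60 + 43 → 10:43, same day
→ 2024-03-28 10:43 KMB

2024-03-28 10:43 KMB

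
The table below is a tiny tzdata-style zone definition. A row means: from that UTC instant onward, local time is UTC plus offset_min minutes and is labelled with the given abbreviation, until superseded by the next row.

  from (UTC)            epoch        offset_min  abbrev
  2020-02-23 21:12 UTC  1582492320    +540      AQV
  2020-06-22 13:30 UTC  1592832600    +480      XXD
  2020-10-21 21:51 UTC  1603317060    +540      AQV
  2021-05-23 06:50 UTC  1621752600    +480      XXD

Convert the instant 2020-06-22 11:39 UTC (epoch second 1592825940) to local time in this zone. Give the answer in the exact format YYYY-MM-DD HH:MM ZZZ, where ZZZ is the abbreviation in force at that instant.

Query: 2020-06-22 11:39 UTC
Rule 1/4 (AQV, +09:00): 2020-02-23 21:12 UTC ≤ query < 2020-06-22 13:30 UTC
11·60 + 39 + 540 = 1239 min
1239 = 0·1440 + 1239; 1239 = 20·60 + 39 → 20:39, same day
→ 2020-06-22 20:39 AQV

2020-06-22 20:39 AQV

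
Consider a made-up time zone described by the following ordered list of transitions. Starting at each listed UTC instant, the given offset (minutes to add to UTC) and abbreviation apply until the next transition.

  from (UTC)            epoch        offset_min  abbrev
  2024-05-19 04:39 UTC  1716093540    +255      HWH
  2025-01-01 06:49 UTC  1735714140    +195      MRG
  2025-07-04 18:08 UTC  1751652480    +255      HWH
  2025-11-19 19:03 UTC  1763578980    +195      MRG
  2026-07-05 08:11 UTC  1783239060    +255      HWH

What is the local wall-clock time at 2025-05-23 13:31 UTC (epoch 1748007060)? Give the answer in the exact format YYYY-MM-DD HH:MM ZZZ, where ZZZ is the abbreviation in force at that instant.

2025-05-23 16:46 MRG

Query: 2025-05-23 13:31 UTC
Rule 2/5 (MRG, +03:15): 2025-01-01 06:49 UTC ≤ query < 2025-07-04 18:08 UTC
13·60 + 31 + 195 = 1006 min
1006 = 0·1440 + 1006; 1006 = 16·60 + 46 → 16:46, same day
→ 2025-05-23 16:46 MRG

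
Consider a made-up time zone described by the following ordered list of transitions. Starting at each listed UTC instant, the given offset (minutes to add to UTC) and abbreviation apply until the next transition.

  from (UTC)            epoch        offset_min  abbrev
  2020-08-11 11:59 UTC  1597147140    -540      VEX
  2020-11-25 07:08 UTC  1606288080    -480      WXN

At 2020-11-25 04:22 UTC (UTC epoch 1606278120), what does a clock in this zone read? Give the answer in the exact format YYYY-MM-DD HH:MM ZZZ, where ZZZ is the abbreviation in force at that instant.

Query: 2020-11-25 04:22 UTC
Rule 1/2 (VEX, -09:00): 2020-08-11 11:59 UTC ≤ query < 2020-11-25 07:08 UTC
4·60 + 22 - 540 = -278 min
-278 = -1·1440 + 1162; 1162 = 19·60 + 22 → 19:22, 2020-11-25 - 1 day = 2020-11-24
→ 2020-11-24 19:22 VEX

2020-11-24 19:22 VEX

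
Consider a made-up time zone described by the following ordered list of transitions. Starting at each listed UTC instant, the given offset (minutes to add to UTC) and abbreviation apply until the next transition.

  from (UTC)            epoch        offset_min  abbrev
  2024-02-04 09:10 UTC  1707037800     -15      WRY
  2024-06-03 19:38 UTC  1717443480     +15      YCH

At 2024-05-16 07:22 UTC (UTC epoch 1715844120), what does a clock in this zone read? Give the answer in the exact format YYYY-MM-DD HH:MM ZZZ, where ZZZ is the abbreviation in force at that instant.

2024-05-16 07:07 WRY

Query: 2024-05-16 07:22 UTC
Rule 1/2 (WRY, -00:15): 2024-02-04 09:10 UTC ≤ query < 2024-06-03 19:38 UTC
7·60 + 22 - 15 = 427 min
427 = 0·1440 + 427; 427 = 7·60 + 7 → 07:07, same day
→ 2024-05-16 07:07 WRY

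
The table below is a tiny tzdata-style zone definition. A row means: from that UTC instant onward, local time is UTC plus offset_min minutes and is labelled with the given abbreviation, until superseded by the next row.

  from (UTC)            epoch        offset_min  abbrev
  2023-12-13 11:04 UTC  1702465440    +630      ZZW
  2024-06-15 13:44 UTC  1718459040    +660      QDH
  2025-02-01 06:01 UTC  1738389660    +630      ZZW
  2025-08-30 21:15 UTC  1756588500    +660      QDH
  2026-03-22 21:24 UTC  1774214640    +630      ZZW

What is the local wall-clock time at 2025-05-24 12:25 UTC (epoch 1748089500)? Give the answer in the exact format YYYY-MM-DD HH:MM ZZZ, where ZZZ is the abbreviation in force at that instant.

Query: 2025-05-24 12:25 UTC
Rule 3/5 (ZZW, +10:30): 2025-02-01 06:01 UTC ≤ query < 2025-08-30 21:15 UTC
12·60 + 25 + 630 = 1375 min
1375 = 0·1440 + 1375; 1375 = 22·60 + 55 → 22:55, same day
→ 2025-05-24 22:55 ZZW

2025-05-24 22:55 ZZW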